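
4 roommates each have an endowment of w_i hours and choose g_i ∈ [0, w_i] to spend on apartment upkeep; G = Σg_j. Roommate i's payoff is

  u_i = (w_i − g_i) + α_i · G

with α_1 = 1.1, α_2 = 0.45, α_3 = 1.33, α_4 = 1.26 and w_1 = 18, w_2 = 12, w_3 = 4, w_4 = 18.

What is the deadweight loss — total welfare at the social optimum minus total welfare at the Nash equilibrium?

37.68

∂u_i/∂g_i = α_i − 1, so roommate i contributes w_i if α_i > 1, else 0.
α_i > 1 for i ∈ {1, 3, 4}; NE contributions (18, 0, 4, 18), G = 40.
W^NE = Σw_i − G^NE + (Σα_i)·G^NE = 52 + 3.14·40 = 177.6.
Planner: ∂(Σu_j)/∂g_i = Σα_j − 1 = 3.14 > 0, so everyone contributes w_i; G^SO = 52, W^SO = 52 + 3.14·52 = 215.28.
Deadweight loss = 37.68.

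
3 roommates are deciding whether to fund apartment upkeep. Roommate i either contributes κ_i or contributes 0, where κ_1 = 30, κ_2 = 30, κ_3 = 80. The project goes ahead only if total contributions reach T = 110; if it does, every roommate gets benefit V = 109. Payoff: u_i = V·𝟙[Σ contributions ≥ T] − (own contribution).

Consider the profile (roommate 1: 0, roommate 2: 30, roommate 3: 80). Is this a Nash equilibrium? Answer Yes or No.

Yes

Total = 110 ≥ 110: provided.
Roommate 1 (pledges 0, payoff 109): pledging 30 → total 140, payoff 79. No gain.
Roommate 2 (pledges 30, payoff 79): dropping to 0 → total 80, payoff 0. No gain.
Roommate 3 (pledges 80, payoff 29): dropping to 0 → total 30, payoff 0. No gain.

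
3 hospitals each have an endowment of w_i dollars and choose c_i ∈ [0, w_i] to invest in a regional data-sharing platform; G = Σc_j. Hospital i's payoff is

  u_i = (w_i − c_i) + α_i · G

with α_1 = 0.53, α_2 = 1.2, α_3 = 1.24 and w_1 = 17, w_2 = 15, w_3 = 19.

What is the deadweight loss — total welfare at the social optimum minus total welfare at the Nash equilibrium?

∂u_i/∂c_i = α_i − 1, so hospital i contributes w_i if α_i > 1, else 0.
α_i > 1 for i ∈ {2, 3}; NE contributions (0, 15, 19), G = 34.
W^NE = Σw_i − G^NE + (Σα_i)·G^NE = 51 + 1.97·34 = 117.98.
Planner: ∂(Σu_j)/∂c_i = Σα_j − 1 = 1.97 > 0, so everyone contributes w_i; G^SO = 51, W^SO = 51 + 1.97·51 = 151.47.
Deadweight loss = 33.49.

33.49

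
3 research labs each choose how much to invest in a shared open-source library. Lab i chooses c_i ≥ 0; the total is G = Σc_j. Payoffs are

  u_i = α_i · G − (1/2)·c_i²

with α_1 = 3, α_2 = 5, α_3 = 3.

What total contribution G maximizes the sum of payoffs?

Planner FOC: ∂(Σu_j)/∂c_i = (Σα_j) − c_i = 0, so c_i^SO = Σα_j = 11 for every i; G^SO = 33.

33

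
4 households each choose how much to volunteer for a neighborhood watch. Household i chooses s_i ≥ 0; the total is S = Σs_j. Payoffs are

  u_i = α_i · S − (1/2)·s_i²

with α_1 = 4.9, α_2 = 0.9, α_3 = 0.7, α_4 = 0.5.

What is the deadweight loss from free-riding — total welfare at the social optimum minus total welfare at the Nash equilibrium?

61.78

Household i's FOC: ∂u_i/∂s_i = α_i − s_i = 0, so s_i* = α_i.
NE contributions = (4.9, 0.9, 0.7, 0.5); S = 7.
W^NE = (Σα)·S − ½Σα_i² = 7² − ½·25.56 = 36.22.
Planner sets s_i = Σα_j = 7 for every i, so S^SO = 4·7 = 28.
W^SO = (Σα)·S^SO − ½·4·(Σα)² = (4/2)·7² = 98.
Deadweight loss = W^SO − W^NE = 61.78.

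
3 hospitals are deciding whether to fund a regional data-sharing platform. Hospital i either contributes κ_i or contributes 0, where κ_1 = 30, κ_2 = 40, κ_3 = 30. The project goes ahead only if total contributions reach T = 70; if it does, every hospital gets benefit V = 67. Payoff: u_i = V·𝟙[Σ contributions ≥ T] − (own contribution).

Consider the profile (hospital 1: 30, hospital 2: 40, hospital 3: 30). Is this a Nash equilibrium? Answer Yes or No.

No

Total = 100 ≥ 70: provided.
Hospital 1 (pledges 30, payoff 37): dropping to 0 → total 70, payoff 67. Profitable deviation.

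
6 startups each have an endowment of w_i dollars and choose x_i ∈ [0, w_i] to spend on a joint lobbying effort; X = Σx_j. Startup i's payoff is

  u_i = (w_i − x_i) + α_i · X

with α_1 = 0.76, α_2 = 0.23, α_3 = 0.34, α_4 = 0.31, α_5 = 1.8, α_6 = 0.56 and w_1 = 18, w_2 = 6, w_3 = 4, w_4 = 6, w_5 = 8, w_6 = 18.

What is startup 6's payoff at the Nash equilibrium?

22.48

∂u_i/∂x_i = α_i − 1, so startup i contributes w_i if α_i > 1, else 0.
α_i > 1 for i ∈ {5}; NE contributions (0, 0, 0, 0, 8, 0), X = 8.
u_6 = (18 − 0) + 0.56·8 = 22.48.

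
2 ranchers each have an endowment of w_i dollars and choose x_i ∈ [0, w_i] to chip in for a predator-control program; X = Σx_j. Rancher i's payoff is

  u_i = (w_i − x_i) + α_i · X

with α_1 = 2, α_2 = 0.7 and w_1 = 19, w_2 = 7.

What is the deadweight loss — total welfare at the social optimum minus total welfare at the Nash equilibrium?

∂u_i/∂x_i = α_i − 1, so rancher i contributes w_i if α_i > 1, else 0.
α_i > 1 for i ∈ {1}; NE contributions (19, 0), X = 19.
W^NE = Σw_i − X^NE + (Σα_i)·X^NE = 26 + 1.7·19 = 58.3.
Planner: ∂(Σu_j)/∂x_i = Σα_j − 1 = 1.7 > 0, so everyone contributes w_i; X^SO = 26, W^SO = 26 + 1.7·26 = 70.2.
Deadweight loss = 11.9.

11.9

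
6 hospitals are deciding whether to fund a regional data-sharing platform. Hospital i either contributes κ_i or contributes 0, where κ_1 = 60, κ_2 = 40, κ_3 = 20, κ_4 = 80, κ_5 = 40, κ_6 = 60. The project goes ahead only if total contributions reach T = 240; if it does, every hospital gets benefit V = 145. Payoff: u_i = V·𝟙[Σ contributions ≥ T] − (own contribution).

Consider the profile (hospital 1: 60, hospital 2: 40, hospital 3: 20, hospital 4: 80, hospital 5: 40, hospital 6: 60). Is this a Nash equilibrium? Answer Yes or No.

No

Total = 300 ≥ 240: provided.
Hospital 1 (pledges 60, payoff 85): dropping to 0 → total 240, payoff 145. Profitable deviation.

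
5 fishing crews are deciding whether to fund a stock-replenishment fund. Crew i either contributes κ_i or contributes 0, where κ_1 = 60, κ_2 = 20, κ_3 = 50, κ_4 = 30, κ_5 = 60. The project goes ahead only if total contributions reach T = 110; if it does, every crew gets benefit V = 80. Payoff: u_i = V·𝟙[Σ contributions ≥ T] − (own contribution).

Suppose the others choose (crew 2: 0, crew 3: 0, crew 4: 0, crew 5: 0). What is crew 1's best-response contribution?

0

Others' total = 0. Even contributing 60 gives 60 < 110: no benefit either way.
Best response: 0.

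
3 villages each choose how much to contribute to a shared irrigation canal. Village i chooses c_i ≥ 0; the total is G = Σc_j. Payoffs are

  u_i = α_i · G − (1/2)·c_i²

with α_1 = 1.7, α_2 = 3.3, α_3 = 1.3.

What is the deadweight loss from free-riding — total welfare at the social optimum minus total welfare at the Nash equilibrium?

Village i's FOC: ∂u_i/∂c_i = α_i − c_i = 0, so c_i* = α_i.
NE contributions = (1.7, 3.3, 1.3); G = 6.3.
W^NE = (Σα)·G − ½Σα_i² = 6.3² − ½·15.47 = 31.955.
Planner sets c_i = Σα_j = 6.3 for every i, so G^SO = 3·6.3 = 18.9.
W^SO = (Σα)·G^SO − ½·3·(Σα)² = (3/2)·6.3² = 59.535.
Deadweight loss = W^SO − W^NE = 27.58.

27.58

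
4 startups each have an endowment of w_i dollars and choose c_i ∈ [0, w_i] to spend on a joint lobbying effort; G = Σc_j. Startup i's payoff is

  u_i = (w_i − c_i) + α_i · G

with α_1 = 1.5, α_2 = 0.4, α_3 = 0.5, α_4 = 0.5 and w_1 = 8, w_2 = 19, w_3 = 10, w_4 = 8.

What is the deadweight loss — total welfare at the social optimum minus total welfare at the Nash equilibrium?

∂u_i/∂c_i = α_i − 1, so startup i contributes w_i if α_i > 1, else 0.
α_i > 1 for i ∈ {1}; NE contributions (8, 0, 0, 0), G = 8.
W^NE = Σw_i − G^NE + (Σα_i)·G^NE = 45 + 1.9·8 = 60.2.
Planner: ∂(Σu_j)/∂c_i = Σα_j − 1 = 1.9 > 0, so everyone contributes w_i; G^SO = 45, W^SO = 45 + 1.9·45 = 130.5.
Deadweight loss = 70.3.

70.3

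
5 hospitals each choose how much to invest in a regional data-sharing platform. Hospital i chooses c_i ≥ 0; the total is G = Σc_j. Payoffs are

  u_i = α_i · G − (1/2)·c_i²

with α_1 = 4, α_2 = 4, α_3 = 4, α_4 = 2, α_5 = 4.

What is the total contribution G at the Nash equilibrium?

Hospital i's FOC: ∂u_i/∂c_i = α_i − c_i = 0, so c_i* = α_i.
NE contributions = (4, 4, 4, 2, 4); G = 18.

18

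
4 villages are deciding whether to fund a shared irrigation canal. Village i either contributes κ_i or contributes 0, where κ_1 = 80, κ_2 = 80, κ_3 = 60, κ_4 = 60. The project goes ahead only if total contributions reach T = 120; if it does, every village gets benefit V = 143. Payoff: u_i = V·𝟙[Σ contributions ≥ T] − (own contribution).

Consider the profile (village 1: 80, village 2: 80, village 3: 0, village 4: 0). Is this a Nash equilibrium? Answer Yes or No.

Yes

Total = 160 ≥ 120: provided.
Village 1 (pledges 80, payoff 63): dropping to 0 → total 80, payoff 0. No gain.
Village 2 (pledges 80, payoff 63): dropping to 0 → total 80, payoff 0. No gain.
Village 3 (pledges 0, payoff 143): pledging 60 → total 220, payoff 83. No gain.
Village 4 (pledges 0, payoff 143): pledging 60 → total 220, payoff 83. No gain.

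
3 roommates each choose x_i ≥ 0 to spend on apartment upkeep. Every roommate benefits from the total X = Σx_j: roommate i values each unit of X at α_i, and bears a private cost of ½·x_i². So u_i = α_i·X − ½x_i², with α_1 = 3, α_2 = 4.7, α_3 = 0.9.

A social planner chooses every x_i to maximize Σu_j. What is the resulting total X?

25.8

Planner FOC: ∂(Σu_j)/∂x_i = (Σα_j) − x_i = 0, so x_i^SO = Σα_j = 8.6 for every i; X^SO = 25.8.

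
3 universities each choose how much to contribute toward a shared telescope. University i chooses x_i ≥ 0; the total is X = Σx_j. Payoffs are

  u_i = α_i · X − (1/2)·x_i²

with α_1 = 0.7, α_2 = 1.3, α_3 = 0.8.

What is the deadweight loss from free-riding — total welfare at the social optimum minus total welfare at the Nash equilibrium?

University i's FOC: ∂u_i/∂x_i = α_i − x_i = 0, so x_i* = α_i.
NE contributions = (0.7, 1.3, 0.8); X = 2.8.
W^NE = (Σα)·X − ½Σα_i² = 2.8² − ½·2.82 = 6.43.
Planner sets x_i = Σα_j = 2.8 for every i, so X^SO = 3·2.8 = 8.4.
W^SO = (Σα)·X^SO − ½·3·(Σα)² = (3/2)·2.8² = 11.76.
Deadweight loss = W^SO − W^NE = 5.33.

5.33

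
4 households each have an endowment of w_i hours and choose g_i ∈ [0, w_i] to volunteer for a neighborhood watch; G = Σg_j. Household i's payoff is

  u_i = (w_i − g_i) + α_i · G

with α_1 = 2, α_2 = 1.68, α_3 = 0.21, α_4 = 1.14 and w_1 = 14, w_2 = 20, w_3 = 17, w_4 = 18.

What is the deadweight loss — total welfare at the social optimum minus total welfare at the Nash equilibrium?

∂u_i/∂g_i = α_i − 1, so household i contributes w_i if α_i > 1, else 0.
α_i > 1 for i ∈ {1, 2, 4}; NE contributions (14, 20, 0, 18), G = 52.
W^NE = Σw_i − G^NE + (Σα_i)·G^NE = 69 + 4.03·52 = 278.56.
Planner: ∂(Σu_j)/∂g_i = Σα_j − 1 = 4.03 > 0, so everyone contributes w_i; G^SO = 69, W^SO = 69 + 4.03·69 = 347.07.
Deadweight loss = 68.51.

68.51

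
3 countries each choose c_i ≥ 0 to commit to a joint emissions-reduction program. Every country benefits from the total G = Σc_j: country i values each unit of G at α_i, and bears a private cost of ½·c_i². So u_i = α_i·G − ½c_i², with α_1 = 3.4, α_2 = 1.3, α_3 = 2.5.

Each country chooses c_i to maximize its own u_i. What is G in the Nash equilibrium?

Country i's FOC: ∂u_i/∂c_i = α_i − c_i = 0, so c_i* = α_i.
NE contributions = (3.4, 1.3, 2.5); G = 7.2.

7.2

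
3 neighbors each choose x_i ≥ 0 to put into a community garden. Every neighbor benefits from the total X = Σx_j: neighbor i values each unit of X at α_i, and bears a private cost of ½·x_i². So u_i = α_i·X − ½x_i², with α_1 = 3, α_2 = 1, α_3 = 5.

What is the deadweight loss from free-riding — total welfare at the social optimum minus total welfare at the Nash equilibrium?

Neighbor i's FOC: ∂u_i/∂x_i = α_i − x_i = 0, so x_i* = α_i.
NE contributions = (3, 1, 5); X = 9.
W^NE = (Σα)·X − ½Σα_i² = 9² − ½·35 = 63.5.
Planner sets x_i = Σα_j = 9 for every i, so X^SO = 3·9 = 27.
W^SO = (Σα)·X^SO − ½·3·(Σα)² = (3/2)·9² = 121.5.
Deadweight loss = W^SO − W^NE = 58.

58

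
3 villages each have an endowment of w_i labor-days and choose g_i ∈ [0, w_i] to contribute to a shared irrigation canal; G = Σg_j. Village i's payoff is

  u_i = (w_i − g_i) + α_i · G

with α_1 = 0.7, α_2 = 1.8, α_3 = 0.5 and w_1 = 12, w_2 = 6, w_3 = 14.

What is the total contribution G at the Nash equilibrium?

∂u_i/∂g_i = α_i − 1, so village i contributes w_i if α_i > 1, else 0.
α_i > 1 for i ∈ {2}; NE contributions (0, 6, 0), G = 6.

6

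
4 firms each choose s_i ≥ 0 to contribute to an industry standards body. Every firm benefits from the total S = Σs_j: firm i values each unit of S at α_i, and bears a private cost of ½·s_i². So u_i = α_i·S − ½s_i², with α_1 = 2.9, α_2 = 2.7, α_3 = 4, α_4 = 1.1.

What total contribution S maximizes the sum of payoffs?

Planner FOC: ∂(Σu_j)/∂s_i = (Σα_j) − s_i = 0, so s_i^SO = Σα_j = 10.7 for every i; S^SO = 42.8.

42.8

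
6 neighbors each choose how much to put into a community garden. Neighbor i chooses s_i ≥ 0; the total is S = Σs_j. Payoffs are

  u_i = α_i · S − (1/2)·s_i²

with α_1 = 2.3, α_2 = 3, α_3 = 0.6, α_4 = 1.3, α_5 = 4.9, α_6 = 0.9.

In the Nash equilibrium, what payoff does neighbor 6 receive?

11.295

Neighbor i's FOC: ∂u_i/∂s_i = α_i − s_i = 0, so s_i* = α_i.
NE contributions = (2.3, 3, 0.6, 1.3, 4.9, 0.9); S = 13.
u_6 = α_6·S − ½·(s_6)² = 0.9·13 − ½·0.9² = 11.295.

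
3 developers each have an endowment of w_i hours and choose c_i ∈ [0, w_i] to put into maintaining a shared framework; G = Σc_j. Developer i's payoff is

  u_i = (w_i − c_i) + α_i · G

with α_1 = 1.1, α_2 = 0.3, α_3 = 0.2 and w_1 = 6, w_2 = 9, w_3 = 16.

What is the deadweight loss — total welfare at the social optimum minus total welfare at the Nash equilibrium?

∂u_i/∂c_i = α_i − 1, so developer i contributes w_i if α_i > 1, else 0.
α_i > 1 for i ∈ {1}; NE contributions (6, 0, 0), G = 6.
W^NE = Σw_i − G^NE + (Σα_i)·G^NE = 31 + 0.6·6 = 34.6.
Planner: ∂(Σu_j)/∂c_i = Σα_j − 1 = 0.6 > 0, so everyone contributes w_i; G^SO = 31, W^SO = 31 + 0.6·31 = 49.6.
Deadweight loss = 15.

15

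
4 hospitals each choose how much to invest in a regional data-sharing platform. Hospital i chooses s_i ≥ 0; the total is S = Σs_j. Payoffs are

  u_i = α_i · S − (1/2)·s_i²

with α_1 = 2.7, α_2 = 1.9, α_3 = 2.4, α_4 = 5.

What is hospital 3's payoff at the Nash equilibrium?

25.92

Hospital i's FOC: ∂u_i/∂s_i = α_i − s_i = 0, so s_i* = α_i.
NE contributions = (2.7, 1.9, 2.4, 5); S = 12.
u_3 = α_3·S − ½·(s_3)² = 2.4·12 − ½·2.4² = 25.92.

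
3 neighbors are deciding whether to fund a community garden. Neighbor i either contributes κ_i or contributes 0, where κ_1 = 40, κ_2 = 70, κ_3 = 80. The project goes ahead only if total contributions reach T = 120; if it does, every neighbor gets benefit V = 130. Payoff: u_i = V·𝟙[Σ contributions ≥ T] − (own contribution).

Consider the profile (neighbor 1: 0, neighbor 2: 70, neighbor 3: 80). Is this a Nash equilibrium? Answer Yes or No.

Total = 150 ≥ 120: provided.
Neighbor 1 (pledges 0, payoff 130): pledging 40 → total 190, payoff 90. No gain.
Neighbor 2 (pledges 70, payoff 60): dropping to 0 → total 80, payoff 0. No gain.
Neighbor 3 (pledges 80, payoff 50): dropping to 0 → total 70, payoff 0. No gain.

Yes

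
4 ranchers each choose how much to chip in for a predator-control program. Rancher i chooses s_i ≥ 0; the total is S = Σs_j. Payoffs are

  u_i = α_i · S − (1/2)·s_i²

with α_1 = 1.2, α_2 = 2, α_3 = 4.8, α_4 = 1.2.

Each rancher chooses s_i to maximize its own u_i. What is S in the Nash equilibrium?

9.2

Rancher i's FOC: ∂u_i/∂s_i = α_i − s_i = 0, so s_i* = α_i.
NE contributions = (1.2, 2, 4.8, 1.2); S = 9.2.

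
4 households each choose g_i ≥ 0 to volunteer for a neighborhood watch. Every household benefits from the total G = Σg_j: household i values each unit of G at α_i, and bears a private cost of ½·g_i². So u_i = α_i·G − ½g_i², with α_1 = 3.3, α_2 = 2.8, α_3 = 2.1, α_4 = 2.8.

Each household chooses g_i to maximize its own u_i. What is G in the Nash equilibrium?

Household i's FOC: ∂u_i/∂g_i = α_i − g_i = 0, so g_i* = α_i.
NE contributions = (3.3, 2.8, 2.1, 2.8); G = 11.

11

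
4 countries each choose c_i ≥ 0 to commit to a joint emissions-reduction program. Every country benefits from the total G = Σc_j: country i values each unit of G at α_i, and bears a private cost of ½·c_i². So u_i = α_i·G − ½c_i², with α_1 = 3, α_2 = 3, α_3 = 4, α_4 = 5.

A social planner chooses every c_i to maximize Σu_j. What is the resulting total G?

Planner FOC: ∂(Σu_j)/∂c_i = (Σα_j) − c_i = 0, so c_i^SO = Σα_j = 15 for every i; G^SO = 60.

60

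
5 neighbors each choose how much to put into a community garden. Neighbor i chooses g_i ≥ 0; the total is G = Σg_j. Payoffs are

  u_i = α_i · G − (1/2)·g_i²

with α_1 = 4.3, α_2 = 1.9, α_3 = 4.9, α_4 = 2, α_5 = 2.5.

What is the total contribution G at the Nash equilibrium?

Neighbor i's FOC: ∂u_i/∂g_i = α_i − g_i = 0, so g_i* = α_i.
NE contributions = (4.3, 1.9, 4.9, 2, 2.5); G = 15.6.

15.6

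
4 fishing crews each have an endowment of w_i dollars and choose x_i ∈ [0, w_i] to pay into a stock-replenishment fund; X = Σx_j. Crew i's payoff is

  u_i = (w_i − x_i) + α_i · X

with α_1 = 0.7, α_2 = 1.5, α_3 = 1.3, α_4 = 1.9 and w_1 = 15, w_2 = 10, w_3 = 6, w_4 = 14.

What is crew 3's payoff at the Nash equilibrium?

∂u_i/∂x_i = α_i − 1, so crew i contributes w_i if α_i > 1, else 0.
α_i > 1 for i ∈ {2, 3, 4}; NE contributions (0, 10, 6, 14), X = 30.
u_3 = (6 − 6) + 1.3·30 = 39.

39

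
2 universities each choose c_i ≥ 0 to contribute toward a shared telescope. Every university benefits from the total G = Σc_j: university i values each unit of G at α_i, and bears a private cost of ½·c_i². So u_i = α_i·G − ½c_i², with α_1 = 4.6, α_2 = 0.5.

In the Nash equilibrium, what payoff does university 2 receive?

2.425

University i's FOC: ∂u_i/∂c_i = α_i − c_i = 0, so c_i* = α_i.
NE contributions = (4.6, 0.5); G = 5.1.
u_2 = α_2·G − ½·(c_2)² = 0.5·5.1 − ½·0.5² = 2.425.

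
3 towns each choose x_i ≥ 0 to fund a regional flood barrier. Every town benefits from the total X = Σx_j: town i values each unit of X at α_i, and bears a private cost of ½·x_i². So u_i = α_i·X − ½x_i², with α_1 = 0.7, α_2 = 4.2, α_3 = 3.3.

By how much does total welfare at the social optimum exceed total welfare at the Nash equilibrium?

48.13

Town i's FOC: ∂u_i/∂x_i = α_i − x_i = 0, so x_i* = α_i.
NE contributions = (0.7, 4.2, 3.3); X = 8.2.
W^NE = (Σα)·X − ½Σα_i² = 8.2² − ½·29.02 = 52.73.
Planner sets x_i = Σα_j = 8.2 for every i, so X^SO = 3·8.2 = 24.6.
W^SO = (Σα)·X^SO − ½·3·(Σα)² = (3/2)·8.2² = 100.86.
Deadweight loss = W^SO − W^NE = 48.13.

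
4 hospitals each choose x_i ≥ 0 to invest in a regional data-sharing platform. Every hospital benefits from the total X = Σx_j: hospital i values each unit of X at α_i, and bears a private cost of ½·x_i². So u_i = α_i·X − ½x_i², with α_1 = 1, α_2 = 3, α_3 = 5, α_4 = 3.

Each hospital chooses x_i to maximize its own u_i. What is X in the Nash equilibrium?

Hospital i's FOC: ∂u_i/∂x_i = α_i − x_i = 0, so x_i* = α_i.
NE contributions = (1, 3, 5, 3); X = 12.

12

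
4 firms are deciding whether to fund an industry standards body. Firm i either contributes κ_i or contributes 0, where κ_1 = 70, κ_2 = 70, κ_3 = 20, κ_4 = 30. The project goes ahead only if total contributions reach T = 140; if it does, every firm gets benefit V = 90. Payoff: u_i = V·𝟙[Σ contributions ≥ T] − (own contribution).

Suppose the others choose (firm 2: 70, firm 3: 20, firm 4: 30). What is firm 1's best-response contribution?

70

Others' total = 120. Contributing 70 brings total to 190 ≥ 140: gain V − κ_1 = 20.
Best response: 70.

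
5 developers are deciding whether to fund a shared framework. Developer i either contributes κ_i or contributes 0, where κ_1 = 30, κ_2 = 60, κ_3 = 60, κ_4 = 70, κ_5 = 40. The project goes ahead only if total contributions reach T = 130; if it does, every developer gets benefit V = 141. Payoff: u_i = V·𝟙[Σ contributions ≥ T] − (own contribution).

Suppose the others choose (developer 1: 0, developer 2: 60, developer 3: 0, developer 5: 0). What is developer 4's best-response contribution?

70

Others' total = 60. Contributing 70 brings total to 130 ≥ 130: gain V − κ_4 = 71.
Best response: 70.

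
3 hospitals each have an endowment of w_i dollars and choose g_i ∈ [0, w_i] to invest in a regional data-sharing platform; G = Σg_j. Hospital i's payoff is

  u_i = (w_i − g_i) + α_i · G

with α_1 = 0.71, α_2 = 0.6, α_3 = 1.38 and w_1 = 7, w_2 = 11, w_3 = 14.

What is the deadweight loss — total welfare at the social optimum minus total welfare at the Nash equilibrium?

30.42

∂u_i/∂g_i = α_i − 1, so hospital i contributes w_i if α_i > 1, else 0.
α_i > 1 for i ∈ {3}; NE contributions (0, 0, 14), G = 14.
W^NE = Σw_i − G^NE + (Σα_i)·G^NE = 32 + 1.69·14 = 55.66.
Planner: ∂(Σu_j)/∂g_i = Σα_j − 1 = 1.69 > 0, so everyone contributes w_i; G^SO = 32, W^SO = 32 + 1.69·32 = 86.08.
Deadweight loss = 30.42.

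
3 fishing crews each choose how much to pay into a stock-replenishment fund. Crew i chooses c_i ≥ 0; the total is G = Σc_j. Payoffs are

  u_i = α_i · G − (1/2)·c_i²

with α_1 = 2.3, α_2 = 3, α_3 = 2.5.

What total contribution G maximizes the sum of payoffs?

Planner FOC: ∂(Σu_j)/∂c_i = (Σα_j) − c_i = 0, so c_i^SO = Σα_j = 7.8 for every i; G^SO = 23.4.

23.4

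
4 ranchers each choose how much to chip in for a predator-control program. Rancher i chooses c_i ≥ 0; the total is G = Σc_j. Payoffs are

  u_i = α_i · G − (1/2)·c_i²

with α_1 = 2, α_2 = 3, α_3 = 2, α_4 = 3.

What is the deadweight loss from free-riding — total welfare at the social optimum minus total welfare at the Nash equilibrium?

Rancher i's FOC: ∂u_i/∂c_i = α_i − c_i = 0, so c_i* = α_i.
NE contributions = (2, 3, 2, 3); G = 10.
W^NE = (Σα)·G − ½Σα_i² = 10² − ½·26 = 87.
Planner sets c_i = Σα_j = 10 for every i, so G^SO = 4·10 = 40.
W^SO = (Σα)·G^SO − ½·4·(Σα)² = (4/2)·10² = 200.
Deadweight loss = W^SO − W^NE = 113.

113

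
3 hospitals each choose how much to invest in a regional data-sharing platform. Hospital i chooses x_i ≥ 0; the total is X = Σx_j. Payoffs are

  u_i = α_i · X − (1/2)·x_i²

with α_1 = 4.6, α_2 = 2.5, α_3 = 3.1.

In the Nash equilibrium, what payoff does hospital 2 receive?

22.375

Hospital i's FOC: ∂u_i/∂x_i = α_i − x_i = 0, so x_i* = α_i.
NE contributions = (4.6, 2.5, 3.1); X = 10.2.
u_2 = α_2·X − ½·(x_2)² = 2.5·10.2 − ½·2.5² = 22.375.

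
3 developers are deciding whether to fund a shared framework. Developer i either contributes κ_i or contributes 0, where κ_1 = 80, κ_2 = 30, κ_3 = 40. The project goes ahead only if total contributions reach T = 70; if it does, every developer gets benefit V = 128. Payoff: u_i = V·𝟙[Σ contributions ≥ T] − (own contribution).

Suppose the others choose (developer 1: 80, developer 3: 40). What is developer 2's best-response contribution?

Others' total = 120 ≥ 70; contributing adds cost 30 for no extra benefit.
Best response: 0.

0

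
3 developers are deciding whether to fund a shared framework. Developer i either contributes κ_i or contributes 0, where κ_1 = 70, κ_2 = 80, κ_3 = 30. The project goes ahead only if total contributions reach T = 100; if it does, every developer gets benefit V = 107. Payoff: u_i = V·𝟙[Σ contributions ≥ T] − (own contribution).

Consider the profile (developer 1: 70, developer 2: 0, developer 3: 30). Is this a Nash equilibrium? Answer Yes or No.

Yes

Total = 100 ≥ 100: provided.
Developer 1 (pledges 70, payoff 37): dropping to 0 → total 30, payoff 0. No gain.
Developer 2 (pledges 0, payoff 107): pledging 80 → total 180, payoff 27. No gain.
Developer 3 (pledges 30, payoff 77): dropping to 0 → total 70, payoff 0. No gain.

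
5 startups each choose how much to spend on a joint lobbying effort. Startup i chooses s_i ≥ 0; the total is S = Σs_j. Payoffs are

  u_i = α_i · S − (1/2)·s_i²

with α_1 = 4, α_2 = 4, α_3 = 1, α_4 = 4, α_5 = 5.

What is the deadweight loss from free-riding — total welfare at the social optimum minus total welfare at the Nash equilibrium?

523

Startup i's FOC: ∂u_i/∂s_i = α_i − s_i = 0, so s_i* = α_i.
NE contributions = (4, 4, 1, 4, 5); S = 18.
W^NE = (Σα)·S − ½Σα_i² = 18² − ½·74 = 287.
Planner sets s_i = Σα_j = 18 for every i, so S^SO = 5·18 = 90.
W^SO = (Σα)·S^SO − ½·5·(Σα)² = (5/2)·18² = 810.
Deadweight loss = W^SO − W^NE = 523.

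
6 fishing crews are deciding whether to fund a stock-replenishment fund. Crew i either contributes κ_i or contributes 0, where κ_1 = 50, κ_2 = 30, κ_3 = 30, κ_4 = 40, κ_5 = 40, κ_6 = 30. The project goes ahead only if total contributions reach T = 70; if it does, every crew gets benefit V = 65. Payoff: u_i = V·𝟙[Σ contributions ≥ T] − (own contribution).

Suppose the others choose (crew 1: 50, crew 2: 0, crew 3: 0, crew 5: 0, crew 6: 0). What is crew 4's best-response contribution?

40

Others' total = 50. Contributing 40 brings total to 90 ≥ 70: gain V − κ_4 = 25.
Best response: 40.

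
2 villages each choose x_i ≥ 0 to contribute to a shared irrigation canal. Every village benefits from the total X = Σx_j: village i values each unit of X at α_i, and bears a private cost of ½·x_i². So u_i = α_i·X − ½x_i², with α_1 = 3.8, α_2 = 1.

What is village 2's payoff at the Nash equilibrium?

Village i's FOC: ∂u_i/∂x_i = α_i − x_i = 0, so x_i* = α_i.
NE contributions = (3.8, 1); X = 4.8.
u_2 = α_2·X − ½·(x_2)² = 1·4.8 − ½·1² = 4.3.

4.3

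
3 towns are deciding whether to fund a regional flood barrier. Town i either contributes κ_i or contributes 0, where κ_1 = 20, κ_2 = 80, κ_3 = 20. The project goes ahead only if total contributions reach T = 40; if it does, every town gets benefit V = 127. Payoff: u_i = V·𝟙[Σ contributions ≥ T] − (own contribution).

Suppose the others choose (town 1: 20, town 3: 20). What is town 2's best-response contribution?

Others' total = 40 ≥ 40; contributing adds cost 80 for no extra benefit.
Best response: 0.

0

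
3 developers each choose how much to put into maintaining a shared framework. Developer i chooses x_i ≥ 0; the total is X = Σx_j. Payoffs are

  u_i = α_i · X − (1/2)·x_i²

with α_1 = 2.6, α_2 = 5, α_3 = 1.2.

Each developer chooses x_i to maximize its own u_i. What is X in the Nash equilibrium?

Developer i's FOC: ∂u_i/∂x_i = α_i − x_i = 0, so x_i* = α_i.
NE contributions = (2.6, 5, 1.2); X = 8.8.

8.8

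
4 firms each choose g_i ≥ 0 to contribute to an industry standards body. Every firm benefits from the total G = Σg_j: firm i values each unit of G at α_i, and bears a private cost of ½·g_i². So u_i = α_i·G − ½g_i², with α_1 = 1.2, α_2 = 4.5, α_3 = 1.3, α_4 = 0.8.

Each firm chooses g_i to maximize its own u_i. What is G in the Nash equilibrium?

Firm i's FOC: ∂u_i/∂g_i = α_i − g_i = 0, so g_i* = α_i.
NE contributions = (1.2, 4.5, 1.3, 0.8); G = 7.8.

7.8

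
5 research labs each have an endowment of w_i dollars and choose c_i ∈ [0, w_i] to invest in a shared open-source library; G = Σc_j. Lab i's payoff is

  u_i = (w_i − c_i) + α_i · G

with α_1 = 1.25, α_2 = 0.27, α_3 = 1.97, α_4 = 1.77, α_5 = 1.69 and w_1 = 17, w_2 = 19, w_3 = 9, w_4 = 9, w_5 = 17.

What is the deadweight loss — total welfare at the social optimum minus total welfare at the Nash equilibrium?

∂u_i/∂c_i = α_i − 1, so lab i contributes w_i if α_i > 1, else 0.
α_i > 1 for i ∈ {1, 3, 4, 5}; NE contributions (17, 0, 9, 9, 17), G = 52.
W^NE = Σw_i − G^NE + (Σα_i)·G^NE = 71 + 5.95·52 = 380.4.
Planner: ∂(Σu_j)/∂c_i = Σα_j − 1 = 5.95 > 0, so everyone contributes w_i; G^SO = 71, W^SO = 71 + 5.95·71 = 493.45.
Deadweight loss = 113.05.

113.05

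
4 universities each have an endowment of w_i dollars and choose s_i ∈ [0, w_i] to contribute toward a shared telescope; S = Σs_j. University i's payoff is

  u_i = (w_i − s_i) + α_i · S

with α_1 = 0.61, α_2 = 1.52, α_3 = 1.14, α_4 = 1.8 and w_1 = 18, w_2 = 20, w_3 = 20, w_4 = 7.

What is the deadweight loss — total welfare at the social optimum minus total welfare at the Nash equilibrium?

∂u_i/∂s_i = α_i − 1, so university i contributes w_i if α_i > 1, else 0.
α_i > 1 for i ∈ {2, 3, 4}; NE contributions (0, 20, 20, 7), S = 47.
W^NE = Σw_i − S^NE + (Σα_i)·S^NE = 65 + 4.07·47 = 256.29.
Planner: ∂(Σu_j)/∂s_i = Σα_j − 1 = 4.07 > 0, so everyone contributes w_i; S^SO = 65, W^SO = 65 + 4.07·65 = 329.55.
Deadweight loss = 73.26.

73.26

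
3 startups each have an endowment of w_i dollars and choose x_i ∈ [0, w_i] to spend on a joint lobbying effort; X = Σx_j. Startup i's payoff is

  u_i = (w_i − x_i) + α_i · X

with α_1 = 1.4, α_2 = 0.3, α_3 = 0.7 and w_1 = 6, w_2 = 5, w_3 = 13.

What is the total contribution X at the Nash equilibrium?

6

∂u_i/∂x_i = α_i − 1, so startup i contributes w_i if α_i > 1, else 0.
α_i > 1 for i ∈ {1}; NE contributions (6, 0, 0), X = 6.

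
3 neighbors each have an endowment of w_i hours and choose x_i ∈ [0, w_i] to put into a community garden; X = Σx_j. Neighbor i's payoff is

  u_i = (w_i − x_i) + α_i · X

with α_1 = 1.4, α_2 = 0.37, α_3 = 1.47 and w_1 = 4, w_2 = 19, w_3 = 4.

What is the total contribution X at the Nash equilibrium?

∂u_i/∂x_i = α_i − 1, so neighbor i contributes w_i if α_i > 1, else 0.
α_i > 1 for i ∈ {1, 3}; NE contributions (4, 0, 4), X = 8.

8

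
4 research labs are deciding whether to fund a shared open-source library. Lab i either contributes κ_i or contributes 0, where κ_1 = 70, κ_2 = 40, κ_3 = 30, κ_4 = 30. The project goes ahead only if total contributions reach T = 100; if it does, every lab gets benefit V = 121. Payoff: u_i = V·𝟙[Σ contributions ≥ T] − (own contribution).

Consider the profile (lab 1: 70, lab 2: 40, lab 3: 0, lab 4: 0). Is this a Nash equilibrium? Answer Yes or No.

Total = 110 ≥ 100: provided.
Lab 1 (pledges 70, payoff 51): dropping to 0 → total 40, payoff 0. No gain.
Lab 2 (pledges 40, payoff 81): dropping to 0 → total 70, payoff 0. No gain.
Lab 3 (pledges 0, payoff 121): pledging 30 → total 140, payoff 91. No gain.
Lab 4 (pledges 0, payoff 121): pledging 30 → total 140, payoff 91. No gain.

Yes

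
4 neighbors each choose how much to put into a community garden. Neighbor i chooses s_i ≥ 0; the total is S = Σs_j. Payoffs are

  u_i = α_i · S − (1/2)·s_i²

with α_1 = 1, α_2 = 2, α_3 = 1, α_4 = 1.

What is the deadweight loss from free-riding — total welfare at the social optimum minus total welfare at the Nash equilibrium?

Neighbor i's FOC: ∂u_i/∂s_i = α_i − s_i = 0, so s_i* = α_i.
NE contributions = (1, 2, 1, 1); S = 5.
W^NE = (Σα)·S − ½Σα_i² = 5² − ½·7 = 21.5.
Planner sets s_i = Σα_j = 5 for every i, so S^SO = 4·5 = 20.
W^SO = (Σα)·S^SO − ½·4·(Σα)² = (4/2)·5² = 50.
Deadweight loss = W^SO − W^NE = 28.5.

28.5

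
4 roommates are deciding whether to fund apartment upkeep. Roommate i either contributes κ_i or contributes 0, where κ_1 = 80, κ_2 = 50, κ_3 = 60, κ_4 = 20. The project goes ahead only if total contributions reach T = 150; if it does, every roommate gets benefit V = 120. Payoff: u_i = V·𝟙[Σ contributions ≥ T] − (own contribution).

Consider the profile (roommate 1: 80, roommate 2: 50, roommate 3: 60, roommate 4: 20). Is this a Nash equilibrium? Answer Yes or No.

No

Total = 210 ≥ 150: provided.
Roommate 1 (pledges 80, payoff 40): dropping to 0 → total 130, payoff 0. No gain.
Roommate 2 (pledges 50, payoff 70): dropping to 0 → total 160, payoff 120. Profitable deviation.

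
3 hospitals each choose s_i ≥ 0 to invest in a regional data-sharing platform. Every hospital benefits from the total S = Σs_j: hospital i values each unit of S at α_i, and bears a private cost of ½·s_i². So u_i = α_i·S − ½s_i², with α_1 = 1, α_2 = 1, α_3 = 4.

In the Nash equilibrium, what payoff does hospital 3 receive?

Hospital i's FOC: ∂u_i/∂s_i = α_i − s_i = 0, so s_i* = α_i.
NE contributions = (1, 1, 4); S = 6.
u_3 = α_3·S − ½·(s_3)² = 4·6 − ½·4² = 16.

16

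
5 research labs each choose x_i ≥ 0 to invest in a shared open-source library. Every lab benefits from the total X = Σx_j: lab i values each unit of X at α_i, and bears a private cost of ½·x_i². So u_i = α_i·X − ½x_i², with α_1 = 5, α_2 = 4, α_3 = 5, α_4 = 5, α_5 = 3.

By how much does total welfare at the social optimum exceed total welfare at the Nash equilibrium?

776

Lab i's FOC: ∂u_i/∂x_i = α_i − x_i = 0, so x_i* = α_i.
NE contributions = (5, 4, 5, 5, 3); X = 22.
W^NE = (Σα)·X − ½Σα_i² = 22² − ½·100 = 434.
Planner sets x_i = Σα_j = 22 for every i, so X^SO = 5·22 = 110.
W^SO = (Σα)·X^SO − ½·5·(Σα)² = (5/2)·22² = 1210.
Deadweight loss = W^SO − W^NE = 776.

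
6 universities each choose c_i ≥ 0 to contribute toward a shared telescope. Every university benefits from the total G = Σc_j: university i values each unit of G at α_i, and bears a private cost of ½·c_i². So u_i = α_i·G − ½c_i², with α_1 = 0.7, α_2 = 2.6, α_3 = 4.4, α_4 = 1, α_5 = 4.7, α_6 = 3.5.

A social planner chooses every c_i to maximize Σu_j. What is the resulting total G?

Planner FOC: ∂(Σu_j)/∂c_i = (Σα_j) − c_i = 0, so c_i^SO = Σα_j = 16.9 for every i; G^SO = 101.4.

101.4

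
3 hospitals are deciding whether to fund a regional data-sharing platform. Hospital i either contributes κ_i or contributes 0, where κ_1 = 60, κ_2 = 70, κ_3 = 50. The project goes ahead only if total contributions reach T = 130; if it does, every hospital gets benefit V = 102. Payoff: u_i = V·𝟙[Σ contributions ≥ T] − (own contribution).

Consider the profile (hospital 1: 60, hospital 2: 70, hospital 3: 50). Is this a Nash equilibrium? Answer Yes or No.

No

Total = 180 ≥ 130: provided.
Hospital 1 (pledges 60, payoff 42): dropping to 0 → total 120, payoff 0. No gain.
Hospital 2 (pledges 70, payoff 32): dropping to 0 → total 110, payoff 0. No gain.
Hospital 3 (pledges 50, payoff 52): dropping to 0 → total 130, payoff 102. Profitable deviation.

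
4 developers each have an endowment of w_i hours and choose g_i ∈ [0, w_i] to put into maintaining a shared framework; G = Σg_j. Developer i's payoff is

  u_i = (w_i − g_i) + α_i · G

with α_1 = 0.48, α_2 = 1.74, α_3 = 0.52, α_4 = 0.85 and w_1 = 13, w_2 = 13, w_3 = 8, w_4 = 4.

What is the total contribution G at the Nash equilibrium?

13

∂u_i/∂g_i = α_i − 1, so developer i contributes w_i if α_i > 1, else 0.
α_i > 1 for i ∈ {2}; NE contributions (0, 13, 0, 0), G = 13.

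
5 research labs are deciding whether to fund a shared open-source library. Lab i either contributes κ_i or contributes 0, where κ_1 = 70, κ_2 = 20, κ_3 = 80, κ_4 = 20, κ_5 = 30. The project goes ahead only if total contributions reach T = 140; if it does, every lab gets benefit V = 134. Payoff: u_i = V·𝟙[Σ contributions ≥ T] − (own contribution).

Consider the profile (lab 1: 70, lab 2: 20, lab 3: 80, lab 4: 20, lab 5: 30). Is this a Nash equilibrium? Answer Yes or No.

No

Total = 220 ≥ 140: provided.
Lab 1 (pledges 70, payoff 64): dropping to 0 → total 150, payoff 134. Profitable deviation.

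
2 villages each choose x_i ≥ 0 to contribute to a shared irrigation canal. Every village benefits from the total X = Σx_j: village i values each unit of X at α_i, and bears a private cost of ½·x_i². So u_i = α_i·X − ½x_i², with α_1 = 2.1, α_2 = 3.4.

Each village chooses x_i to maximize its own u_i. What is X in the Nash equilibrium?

5.5

Village i's FOC: ∂u_i/∂x_i = α_i − x_i = 0, so x_i* = α_i.
NE contributions = (2.1, 3.4); X = 5.5.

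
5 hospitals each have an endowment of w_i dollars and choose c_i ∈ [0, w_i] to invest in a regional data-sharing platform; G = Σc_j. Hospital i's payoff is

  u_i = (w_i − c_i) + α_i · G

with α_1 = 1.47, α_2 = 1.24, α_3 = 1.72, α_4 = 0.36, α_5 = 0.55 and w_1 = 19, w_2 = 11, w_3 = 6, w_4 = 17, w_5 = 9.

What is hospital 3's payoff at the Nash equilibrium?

61.92

∂u_i/∂c_i = α_i − 1, so hospital i contributes w_i if α_i > 1, else 0.
α_i > 1 for i ∈ {1, 2, 3}; NE contributions (19, 11, 6, 0, 0), G = 36.
u_3 = (6 − 6) + 1.72·36 = 61.92.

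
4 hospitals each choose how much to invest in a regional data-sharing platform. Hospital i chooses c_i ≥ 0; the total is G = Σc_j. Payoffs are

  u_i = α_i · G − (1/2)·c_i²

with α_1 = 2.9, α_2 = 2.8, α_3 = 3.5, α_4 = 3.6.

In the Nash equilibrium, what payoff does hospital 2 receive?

31.92

Hospital i's FOC: ∂u_i/∂c_i = α_i − c_i = 0, so c_i* = α_i.
NE contributions = (2.9, 2.8, 3.5, 3.6); G = 12.8.
u_2 = α_2·G − ½·(c_2)² = 2.8·12.8 − ½·2.8² = 31.92.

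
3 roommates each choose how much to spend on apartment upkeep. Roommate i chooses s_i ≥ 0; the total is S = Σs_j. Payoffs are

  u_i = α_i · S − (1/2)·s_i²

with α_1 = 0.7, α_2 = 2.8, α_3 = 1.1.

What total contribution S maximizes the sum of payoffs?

Planner FOC: ∂(Σu_j)/∂s_i = (Σα_j) − s_i = 0, so s_i^SO = Σα_j = 4.6 for every i; S^SO = 13.8.

13.8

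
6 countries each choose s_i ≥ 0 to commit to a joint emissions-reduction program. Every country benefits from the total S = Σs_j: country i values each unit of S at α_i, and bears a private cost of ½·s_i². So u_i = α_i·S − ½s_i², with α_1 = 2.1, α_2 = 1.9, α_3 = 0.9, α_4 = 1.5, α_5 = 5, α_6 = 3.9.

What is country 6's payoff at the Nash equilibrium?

52.065

Country i's FOC: ∂u_i/∂s_i = α_i − s_i = 0, so s_i* = α_i.
NE contributions = (2.1, 1.9, 0.9, 1.5, 5, 3.9); S = 15.3.
u_6 = α_6·S − ½·(s_6)² = 3.9·15.3 − ½·3.9² = 52.065.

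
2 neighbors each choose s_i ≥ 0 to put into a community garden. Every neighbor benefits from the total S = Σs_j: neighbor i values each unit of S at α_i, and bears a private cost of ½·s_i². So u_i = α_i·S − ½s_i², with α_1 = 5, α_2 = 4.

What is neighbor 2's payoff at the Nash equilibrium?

Neighbor i's FOC: ∂u_i/∂s_i = α_i − s_i = 0, so s_i* = α_i.
NE contributions = (5, 4); S = 9.
u_2 = α_2·S − ½·(s_2)² = 4·9 − ½·4² = 28.

28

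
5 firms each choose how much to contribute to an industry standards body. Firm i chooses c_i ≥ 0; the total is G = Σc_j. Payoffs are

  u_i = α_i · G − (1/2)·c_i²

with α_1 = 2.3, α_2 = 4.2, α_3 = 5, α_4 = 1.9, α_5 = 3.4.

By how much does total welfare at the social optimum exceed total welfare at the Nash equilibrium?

454.91

Firm i's FOC: ∂u_i/∂c_i = α_i − c_i = 0, so c_i* = α_i.
NE contributions = (2.3, 4.2, 5, 1.9, 3.4); G = 16.8.
W^NE = (Σα)·G − ½Σα_i² = 16.8² − ½·63.1 = 250.69.
Planner sets c_i = Σα_j = 16.8 for every i, so G^SO = 5·16.8 = 84.
W^SO = (Σα)·G^SO − ½·5·(Σα)² = (5/2)·16.8² = 705.6.
Deadweight loss = W^SO − W^NE = 454.91.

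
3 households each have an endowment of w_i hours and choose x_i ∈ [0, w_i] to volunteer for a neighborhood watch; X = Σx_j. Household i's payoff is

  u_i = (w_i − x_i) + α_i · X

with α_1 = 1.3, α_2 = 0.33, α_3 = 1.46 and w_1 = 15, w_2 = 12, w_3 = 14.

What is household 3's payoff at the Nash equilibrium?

42.34

∂u_i/∂x_i = α_i − 1, so household i contributes w_i if α_i > 1, else 0.
α_i > 1 for i ∈ {1, 3}; NE contributions (15, 0, 14), X = 29.
u_3 = (14 − 14) + 1.46·29 = 42.34.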